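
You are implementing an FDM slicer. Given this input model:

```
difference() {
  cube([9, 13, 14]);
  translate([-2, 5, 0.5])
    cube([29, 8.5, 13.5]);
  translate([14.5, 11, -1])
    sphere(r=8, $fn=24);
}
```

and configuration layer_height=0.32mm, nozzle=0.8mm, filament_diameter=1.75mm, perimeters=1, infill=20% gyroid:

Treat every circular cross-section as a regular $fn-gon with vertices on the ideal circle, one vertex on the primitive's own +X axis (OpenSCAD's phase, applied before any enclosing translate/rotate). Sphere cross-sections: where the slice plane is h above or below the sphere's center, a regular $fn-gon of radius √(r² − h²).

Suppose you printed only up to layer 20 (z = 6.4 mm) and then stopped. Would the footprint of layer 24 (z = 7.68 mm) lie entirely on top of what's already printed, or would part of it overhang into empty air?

entirely on top

Compare the two slices. At z = 6.4: the 9×13 cube contributes its full rectangle (area 117.00 mm²); the cube at (-2, 5) is present — its section is the full 29×8.5 rectangle (area 246.50 mm²); the r=8 sphere at (14.5, 11) slices to a regular 24-gon of circumradius 3.040 (√(r²−h²) with h=7.4 from center) (area = (24/2)·3.040²·sin(360°/24) = 28.70 mm²); Subtracting the remaining from the first: starting from the 9×13 cube (117.00 mm²), the 29×8.5 cube at (-2, 5) partially overlaps it — only the 72.00 mm² overlap (of its 246.50 mm²) is removed, clipping the outline; the r=8 sphere at (14.5, 11) misses the remaining region (no effect) — area = 45.00 mm². At z = 7.68: the cube (footprint 9×13) is included at this height (area 117.00 mm²); the cube at (-2, 5) (footprint 29×8.5) is included at this height (area 246.50 mm²); the sphere at (14.5, 11) does not reach this height (|z−center|=8.680 > r=8); After the difference (first − rest): starting from the 9×13 cube (117.00 mm²), the 29×8.5 cube at (-2, 5) partially overlaps it — only the 72.00 mm² overlap (of its 246.50 mm²) is removed, clipping the outline — area = 45.00 mm². Checking containment: the cross-section at z = 7.68 is a subset of the cross-section at z = 6.4.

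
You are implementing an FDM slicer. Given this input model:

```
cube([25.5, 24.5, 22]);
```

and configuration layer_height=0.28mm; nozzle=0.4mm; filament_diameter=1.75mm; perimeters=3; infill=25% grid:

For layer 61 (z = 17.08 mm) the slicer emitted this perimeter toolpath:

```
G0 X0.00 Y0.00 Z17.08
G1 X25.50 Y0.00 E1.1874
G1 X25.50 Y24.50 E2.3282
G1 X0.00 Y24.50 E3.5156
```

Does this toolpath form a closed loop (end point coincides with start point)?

Start point (G0): (0.00, 0.00). End point (last G1): the path does not return to the start — open.

no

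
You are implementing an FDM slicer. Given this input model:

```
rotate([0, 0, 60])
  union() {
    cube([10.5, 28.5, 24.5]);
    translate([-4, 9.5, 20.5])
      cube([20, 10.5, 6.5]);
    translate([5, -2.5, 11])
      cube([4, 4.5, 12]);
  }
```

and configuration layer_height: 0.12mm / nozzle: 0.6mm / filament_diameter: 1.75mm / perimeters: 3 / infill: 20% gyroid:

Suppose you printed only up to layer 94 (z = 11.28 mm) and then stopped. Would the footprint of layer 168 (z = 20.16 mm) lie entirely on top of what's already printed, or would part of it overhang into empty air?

Compare the two slices. At z = 11.28: the cube (footprint 10.5×28.5) is included at this height (area 299.25 mm²); the cube at (-4, 9.5) does not reach this height (z outside [20.5, 27]); the cube at (5, -2.5) is present — its section is the full 4×4.5 rectangle (area 18.00 mm²); Merging all regions: the regions partially overlap — summed areas 317.25 mm² minus the doubly-counted overlap 8.00 mm² gives 309.25 mm² — area = 309.25 mm²; (whole slice rotated 60° about Z — lengths, areas and connectivity unchanged). At z = 20.16: the 10.5×28.5 cube contributes its full rectangle (area 299.25 mm²); the cube at (-4, 9.5) is not intersected at this z (z outside [20.5, 27]); the 4×4.5 cube at (5, -2.5) contributes its full rectangle (area 18.00 mm²); Combining (union): the regions partially overlap — summed areas 317.25 mm² minus the doubly-counted overlap 8.00 mm² gives 309.25 mm² — area = 309.25 mm²; (whole slice rotated 60° about Z — lengths, areas and connectivity unchanged). Checking containment: the cross-section at z = 20.16 is a subset of the cross-section at z = 11.28.

entirely on top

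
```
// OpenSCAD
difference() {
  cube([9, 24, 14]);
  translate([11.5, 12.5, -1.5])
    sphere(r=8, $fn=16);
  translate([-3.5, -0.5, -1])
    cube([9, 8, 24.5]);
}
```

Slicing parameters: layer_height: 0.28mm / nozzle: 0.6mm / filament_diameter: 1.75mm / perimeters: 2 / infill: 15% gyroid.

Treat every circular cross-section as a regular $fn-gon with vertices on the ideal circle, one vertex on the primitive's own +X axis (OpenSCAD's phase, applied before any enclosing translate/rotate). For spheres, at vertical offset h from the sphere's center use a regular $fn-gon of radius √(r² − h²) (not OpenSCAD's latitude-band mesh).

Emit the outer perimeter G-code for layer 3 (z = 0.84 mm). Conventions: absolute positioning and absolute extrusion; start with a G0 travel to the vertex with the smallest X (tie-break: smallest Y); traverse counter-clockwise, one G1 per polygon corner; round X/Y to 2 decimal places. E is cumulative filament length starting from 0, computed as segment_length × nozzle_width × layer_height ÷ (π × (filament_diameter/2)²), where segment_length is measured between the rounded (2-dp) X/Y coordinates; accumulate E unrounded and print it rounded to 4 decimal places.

G0 X0.00 Y7.50 Z0.84
G1 X5.50 Y7.50 E0.3842
G1 X5.50 Y0.00 E0.9080
G1 X9.00 Y0.00 E1.1525
G1 X9.00 Y5.35 E1.5261
G1 X8.57 Y5.43 E1.5567
G1 X6.09 Y7.09 E1.7651
G1 X4.43 Y9.57 E1.9736
G1 X3.85 Y12.50 E2.1822
G1 X4.43 Y15.43 E2.3908
G1 X6.09 Y17.91 E2.5993
G1 X8.57 Y19.57 E2.8077
G1 X9.00 Y19.65 E2.8382
G1 X9.00 Y24.00 E3.1421
G1 X0.00 Y24.00 E3.7707
G1 X0.00 Y7.50 E4.9232

At z = 0.84 mm: the cube is present — its section is the full 9×24 rectangle; the r=8 sphere at (11.5, 12.5) slices to a regular 16-gon of circumradius 7.650 (√(r²−h²) with h=2.34 from center); the cube at (-3.5, -0.5) is present — its section is the full 9×8 rectangle; Taking the first minus the rest: starting from the 9×24 cube, the r=8 sphere at (11.5, 12.5) partially overlaps it — only the 52.58 mm² overlap (of its 179.17 mm²) is removed, clipping the outline; the 9×8 cube at (-3.5, -0.5) partially overlaps it — only the 41.25 mm² overlap (of its 72.00 mm²) is removed, clipping the outline — 1 connected region. The outline is a single polygon with 15 vertices. Extrusion per mm of travel: 0.6 × 0.28 / (π × 0.875²) = 0.069846. Accumulating E over each segment gives final E = 4.9232.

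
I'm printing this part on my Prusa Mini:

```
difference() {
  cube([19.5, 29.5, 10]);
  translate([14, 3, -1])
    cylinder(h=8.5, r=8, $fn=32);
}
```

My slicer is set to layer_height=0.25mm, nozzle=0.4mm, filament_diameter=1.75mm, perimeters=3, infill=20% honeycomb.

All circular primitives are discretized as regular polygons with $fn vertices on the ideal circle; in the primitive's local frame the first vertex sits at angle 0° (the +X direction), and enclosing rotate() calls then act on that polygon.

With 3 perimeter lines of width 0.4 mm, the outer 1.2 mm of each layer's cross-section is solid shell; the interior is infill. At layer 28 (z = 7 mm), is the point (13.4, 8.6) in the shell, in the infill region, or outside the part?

outside

At z = 7 mm: the cube (footprint 19.5×29.5) is included at this height; the r=8 cylinder at (14, 3) gives a regular 32-gon of circumradius 8 (constant along its height); Taking the first minus the rest: starting from the 19.5×29.5 cube, the r=8 cylinder at (14, 3) partially overlaps it — only the 129.86 mm² overlap (of its 199.77 mm²) is removed, clipping the outline — 1 connected region. Overall, the cross-section is a single solid region. The nearest boundary edge runs (14.00, 11.00)→(12.44, 10.85); distance from the point to it = 2.33 mm. The point is not inside any of the regions above, so it lies outside the cross-section (2.33 mm from the nearest boundary).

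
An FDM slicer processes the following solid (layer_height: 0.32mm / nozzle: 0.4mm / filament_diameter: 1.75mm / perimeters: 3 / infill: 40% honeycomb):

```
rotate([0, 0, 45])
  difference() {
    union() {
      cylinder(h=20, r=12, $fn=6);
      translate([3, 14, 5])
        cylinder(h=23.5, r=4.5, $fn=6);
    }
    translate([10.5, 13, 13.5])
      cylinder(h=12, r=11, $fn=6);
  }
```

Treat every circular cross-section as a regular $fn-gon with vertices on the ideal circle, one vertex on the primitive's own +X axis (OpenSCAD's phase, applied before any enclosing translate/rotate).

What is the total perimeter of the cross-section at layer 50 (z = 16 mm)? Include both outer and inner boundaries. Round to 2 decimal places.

90.49 mm

At z = 16 mm: the cylinder: section is a regular 6-gon, circumradius r=12 (perimeter = 2·6·12.000·sin(180°/6) = 72.00 mm); the r=4.5 cylinder at (3, 14) gives a regular 6-gon of circumradius 4.5 (constant along its height) (perimeter = 2·6·4.500·sin(180°/6) = 27.00 mm); Merging all regions: the regions partially overlap (shared area 1.35 mm²), so the edge portions inside another operand are dropped and the merged outline is re-measured after clipping — boundary = 89.00 mm; the r=11 cylinder at (10.5, 13) contributes a regular 6-gon of circumradius 11 (perimeter = 2·6·11.000·sin(180°/6) = 66.00 mm); After the difference (first − rest): starting from that combined region, the r=11 cylinder at (10.5, 13) partially overlaps it — only the 77.57 mm² overlap (of its 314.37 mm²) is removed, clipping the outline — boundary = 90.49 mm; (rotated 45° about Z; rotation is an isometry so areas/perimeters/island counts are preserved). Overall, the cross-section is a single solid region. Total boundary length (outer) = 90.49 mm.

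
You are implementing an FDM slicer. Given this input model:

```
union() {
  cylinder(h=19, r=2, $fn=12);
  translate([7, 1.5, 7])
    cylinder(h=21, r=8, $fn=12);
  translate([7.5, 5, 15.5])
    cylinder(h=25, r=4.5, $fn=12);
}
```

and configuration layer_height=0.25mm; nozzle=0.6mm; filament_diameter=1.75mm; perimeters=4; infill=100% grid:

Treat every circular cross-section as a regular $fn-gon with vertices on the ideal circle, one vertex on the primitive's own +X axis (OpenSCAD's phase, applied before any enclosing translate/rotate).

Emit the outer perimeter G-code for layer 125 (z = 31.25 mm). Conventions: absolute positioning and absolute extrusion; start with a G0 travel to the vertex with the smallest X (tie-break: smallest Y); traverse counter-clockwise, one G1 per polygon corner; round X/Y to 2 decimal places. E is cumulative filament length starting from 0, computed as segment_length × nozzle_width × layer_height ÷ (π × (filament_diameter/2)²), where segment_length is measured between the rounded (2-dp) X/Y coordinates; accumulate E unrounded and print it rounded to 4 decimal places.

G0 X3.00 Y5.00 Z31.25
G1 X3.60 Y2.75 E0.1452
G1 X5.25 Y1.10 E0.2907
G1 X7.50 Y0.50 E0.4360
G1 X9.75 Y1.10 E0.5812
G1 X11.40 Y2.75 E0.7267
G1 X12.00 Y5.00 E0.8719
G1 X11.40 Y7.25 E1.0171
G1 X9.75 Y8.90 E1.1627
G1 X7.50 Y9.50 E1.3079
G1 X5.25 Y8.90 E1.4531
G1 X3.60 Y7.25 E1.5986
G1 X3.00 Y5.00 E1.7438

At z = 31.25 mm: the cylinder is not intersected at this z (z outside [0, 19]); the cylinder at (7, 1.5) is absent (z outside [7, 28]); the cylinder at (7.5, 5): section is a regular 12-gon, circumradius r=4.5; Merging all regions: only the r=4.5 cylinder at (7.5, 5) is present, so the union is just that shape — 1 connected region. The outline is a single polygon with 12 vertices. Extrusion per mm of travel: 0.6 × 0.25 / (π × 0.875²) = 0.062363. Accumulating E over each segment gives final E = 1.7438.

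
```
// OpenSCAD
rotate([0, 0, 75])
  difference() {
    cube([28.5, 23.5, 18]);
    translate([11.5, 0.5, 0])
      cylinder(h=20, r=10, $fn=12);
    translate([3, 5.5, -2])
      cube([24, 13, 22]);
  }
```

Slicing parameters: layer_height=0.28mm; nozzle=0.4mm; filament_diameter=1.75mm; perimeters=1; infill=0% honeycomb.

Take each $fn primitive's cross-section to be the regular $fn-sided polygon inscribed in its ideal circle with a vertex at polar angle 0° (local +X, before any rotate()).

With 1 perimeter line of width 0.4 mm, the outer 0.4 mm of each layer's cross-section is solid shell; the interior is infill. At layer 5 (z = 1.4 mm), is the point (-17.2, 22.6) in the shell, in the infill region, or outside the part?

infill

At z = 1.4 mm: the cube (footprint 28.5×23.5) is included at this height; the cylinder at (11.5, 0.5): section is a regular 12-gon, circumradius r=10; the cube at (3, 5.5) is present — its section is the full 24×13 rectangle; After the difference (first − rest): starting from the 28.5×23.5 cube, the r=10 cylinder at (11.5, 0.5) partially overlaps it — only the 159.93 mm² overlap (of its 300.00 mm²) is removed, clipping the outline; the 24×13 cube at (3, 5.5) partially overlaps it — only the 255.31 mm² overlap (of its 312.00 mm²) is removed, clipping the outline — 1 connected region; (whole slice rotated 75° about Z — lengths, areas and connectivity unchanged). Overall, the cross-section is a single solid region. Undo the 75° rotation: the query point maps to (17.378, 22.463) in the un-rotated model frame. The nearest boundary edge runs (0.00, 23.50)→(28.50, 23.50); distance from the point to it = 1.04 mm. The point is inside the cross-section and 1.04 mm from the nearest boundary — more than the 0.4 mm shell width (1 × 0.4), so it's in the infill interior.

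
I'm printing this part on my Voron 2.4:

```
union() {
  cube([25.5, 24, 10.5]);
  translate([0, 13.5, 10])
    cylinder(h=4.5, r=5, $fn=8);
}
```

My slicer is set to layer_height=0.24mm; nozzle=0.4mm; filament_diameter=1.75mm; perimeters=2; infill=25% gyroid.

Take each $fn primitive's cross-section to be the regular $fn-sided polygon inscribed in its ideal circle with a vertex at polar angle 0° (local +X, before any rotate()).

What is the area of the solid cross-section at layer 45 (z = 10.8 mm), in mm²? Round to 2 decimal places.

At z = 10.8 mm: the cube is not intersected at this z (z outside [0, 10.5]); the r=5 cylinder at (0, 13.5) contributes a regular 8-gon of circumradius 5 (area = (8/2)·5.000²·sin(360°/8) = 70.71 mm²); Combining (union): only the r=5 cylinder at (0, 13.5) is present, so the union is just that shape — area = 70.71 mm². Overall, the cross-section is a single solid region. Net area = 70.71 mm².

70.71 mm²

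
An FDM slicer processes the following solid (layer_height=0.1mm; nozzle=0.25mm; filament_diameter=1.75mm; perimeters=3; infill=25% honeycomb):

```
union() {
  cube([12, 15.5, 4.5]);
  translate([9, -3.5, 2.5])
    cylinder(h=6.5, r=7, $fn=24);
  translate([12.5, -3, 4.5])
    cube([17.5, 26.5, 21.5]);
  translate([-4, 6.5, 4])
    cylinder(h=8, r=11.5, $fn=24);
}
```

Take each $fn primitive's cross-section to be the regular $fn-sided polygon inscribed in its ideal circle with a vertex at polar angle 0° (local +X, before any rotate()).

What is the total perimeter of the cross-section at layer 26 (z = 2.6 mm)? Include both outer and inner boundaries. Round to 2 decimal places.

76.60 mm

At z = 2.6 mm: the 12×15.5 cube contributes its full rectangle (perimeter 55.00 mm); the r=7 cylinder at (9, -3.5) contributes a regular 24-gon of circumradius 7 (perimeter = 2·24·7.000·sin(180°/24) = 43.86 mm); the cube at (12.5, -3) is absent (z outside [4.5, 26]); the cylinder at (-4, 6.5) does not reach this height (z outside [4, 12]); Merging all regions: the regions partially overlap (shared area 24.46 mm²), so the edge portions inside another operand are dropped and the merged outline is re-measured after clipping — boundary = 76.60 mm. Overall, the cross-section is a single solid region. Total boundary length (outer) = 76.60 mm.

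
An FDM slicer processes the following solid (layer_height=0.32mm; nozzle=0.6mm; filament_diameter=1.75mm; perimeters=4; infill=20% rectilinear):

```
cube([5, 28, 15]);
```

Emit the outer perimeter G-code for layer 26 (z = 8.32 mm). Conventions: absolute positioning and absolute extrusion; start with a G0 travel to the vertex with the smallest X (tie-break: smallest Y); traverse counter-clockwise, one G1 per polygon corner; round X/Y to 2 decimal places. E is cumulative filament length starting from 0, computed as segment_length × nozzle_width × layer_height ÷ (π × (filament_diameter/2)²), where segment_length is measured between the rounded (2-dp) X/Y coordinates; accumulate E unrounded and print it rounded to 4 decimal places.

At z = 8.32 mm: the cube is present — its section is the full 5×28 rectangle. The outline is a single polygon with 4 vertices. Extrusion per mm of travel: 0.6 × 0.32 / (π × 0.875²) = 0.079824. Accumulating E over each segment gives final E = 5.2684.

G0 X0.00 Y0.00 Z8.32
G1 X5.00 Y0.00 E0.3991
G1 X5.00 Y28.00 E2.6342
G1 X0.00 Y28.00 E3.0333
G1 X0.00 Y0.00 E5.2684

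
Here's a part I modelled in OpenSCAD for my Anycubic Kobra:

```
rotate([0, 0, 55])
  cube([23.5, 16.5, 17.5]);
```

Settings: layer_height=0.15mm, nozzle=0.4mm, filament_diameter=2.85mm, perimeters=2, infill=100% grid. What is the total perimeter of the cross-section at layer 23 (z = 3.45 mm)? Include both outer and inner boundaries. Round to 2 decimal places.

80.00 mm

At z = 3.45 mm: the 23.5×16.5 cube contributes its full rectangle (perimeter 80.00 mm); (whole slice rotated 55° about Z — lengths, areas and connectivity unchanged). Overall, the cross-section is a single solid region. Total boundary length (outer) = 80.00 mm.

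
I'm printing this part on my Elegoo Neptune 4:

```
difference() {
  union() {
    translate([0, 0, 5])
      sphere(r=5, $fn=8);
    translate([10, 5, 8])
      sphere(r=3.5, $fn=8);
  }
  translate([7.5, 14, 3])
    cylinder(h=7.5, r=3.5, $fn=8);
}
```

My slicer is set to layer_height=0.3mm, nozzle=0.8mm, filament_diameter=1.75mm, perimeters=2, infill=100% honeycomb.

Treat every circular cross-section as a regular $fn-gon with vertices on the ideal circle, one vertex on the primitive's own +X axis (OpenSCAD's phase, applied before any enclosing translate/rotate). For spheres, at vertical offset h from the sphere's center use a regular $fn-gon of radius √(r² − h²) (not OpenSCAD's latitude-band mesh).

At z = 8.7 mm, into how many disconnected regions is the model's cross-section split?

2

At z = 8.7 mm: the r=5 sphere contributes a regular 8-gon of circumradius √(5²−3.7²) = 3.363; the sphere at (10, 5): section is a regular 8-gon, circumradius = √(r²−h²) = √(3.5²−0.7²) = 3.429; Combining (union): the 2 present regions are separate (no shared area or edge), so areas and boundary lengths simply add and each stays a separate island — 2 connected regions; the r=3.5 cylinder at (7.5, 14) gives a regular 8-gon of circumradius 3.5 (constant along its height); After the difference (first − rest): starting from that combined region, the r=3.5 cylinder at (7.5, 14) misses the remaining region (no effect) — 2 connected regions. The result has 2 disconnected regions.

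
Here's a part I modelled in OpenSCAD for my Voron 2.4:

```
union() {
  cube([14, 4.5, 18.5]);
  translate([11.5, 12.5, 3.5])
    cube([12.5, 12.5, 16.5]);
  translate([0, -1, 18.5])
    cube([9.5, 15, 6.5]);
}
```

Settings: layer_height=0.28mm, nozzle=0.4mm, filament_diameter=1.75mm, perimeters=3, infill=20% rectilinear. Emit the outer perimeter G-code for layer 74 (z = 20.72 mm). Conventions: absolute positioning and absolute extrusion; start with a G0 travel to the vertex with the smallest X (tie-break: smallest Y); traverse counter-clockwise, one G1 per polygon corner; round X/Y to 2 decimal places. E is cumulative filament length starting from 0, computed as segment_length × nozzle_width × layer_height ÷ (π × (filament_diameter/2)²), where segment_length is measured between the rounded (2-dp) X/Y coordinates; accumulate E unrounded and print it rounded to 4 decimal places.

At z = 20.72 mm: the cube is absent (z outside [0, 18.5]); the cube at (11.5, 12.5) is not intersected at this z (z outside [3.5, 20]); the cube at (0, -1) (footprint 9.5×15) is included at this height; Combining (union): only the 9.5×15 cube at (0, -1) is present, so the union is just that shape — 1 connected region. The outline is a single polygon with 4 vertices. Extrusion per mm of travel: 0.4 × 0.28 / (π × 0.875²) = 0.046564. Accumulating E over each segment gives final E = 2.2816.

G0 X0.00 Y-1.00 Z20.72
G1 X9.50 Y-1.00 E0.4424
G1 X9.50 Y14.00 E1.1408
G1 X0.00 Y14.00 E1.5832
G1 X0.00 Y-1.00 E2.2816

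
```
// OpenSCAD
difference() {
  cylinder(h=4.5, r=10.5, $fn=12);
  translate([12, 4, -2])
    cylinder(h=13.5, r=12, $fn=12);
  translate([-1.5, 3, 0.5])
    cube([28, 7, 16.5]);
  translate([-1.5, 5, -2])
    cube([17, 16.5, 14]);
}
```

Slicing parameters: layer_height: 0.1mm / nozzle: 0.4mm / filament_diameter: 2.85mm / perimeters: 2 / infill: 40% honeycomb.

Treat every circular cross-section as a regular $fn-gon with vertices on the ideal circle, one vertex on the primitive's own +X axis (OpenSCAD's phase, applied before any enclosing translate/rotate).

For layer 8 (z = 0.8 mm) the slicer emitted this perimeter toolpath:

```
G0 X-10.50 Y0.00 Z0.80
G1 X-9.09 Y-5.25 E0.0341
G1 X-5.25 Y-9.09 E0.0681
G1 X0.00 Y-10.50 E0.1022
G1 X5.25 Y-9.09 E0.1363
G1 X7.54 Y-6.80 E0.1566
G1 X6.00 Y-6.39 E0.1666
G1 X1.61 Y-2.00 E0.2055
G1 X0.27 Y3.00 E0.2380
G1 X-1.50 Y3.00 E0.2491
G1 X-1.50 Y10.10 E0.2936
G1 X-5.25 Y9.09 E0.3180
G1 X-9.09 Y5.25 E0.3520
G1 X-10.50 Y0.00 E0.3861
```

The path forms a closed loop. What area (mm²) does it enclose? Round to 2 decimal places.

Apply the shoelace formula to the sequence of (X, Y) vertices; enclosed area = 196.90 mm².

196.90 mm²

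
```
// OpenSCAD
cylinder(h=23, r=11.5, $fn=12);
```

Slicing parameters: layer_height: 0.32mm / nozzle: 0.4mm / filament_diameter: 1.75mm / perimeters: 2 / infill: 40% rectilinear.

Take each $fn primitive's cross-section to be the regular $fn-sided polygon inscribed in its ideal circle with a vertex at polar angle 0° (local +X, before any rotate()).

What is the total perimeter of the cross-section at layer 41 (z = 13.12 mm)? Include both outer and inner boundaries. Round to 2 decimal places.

At z = 13.12 mm: the r=11.5 cylinder gives a regular 12-gon of circumradius 11.5 (constant along its height) (perimeter = 2·12·11.500·sin(180°/12) = 71.43 mm). Overall, the cross-section is a single solid region. Total boundary length (outer) = 71.43 mm.

71.43 mm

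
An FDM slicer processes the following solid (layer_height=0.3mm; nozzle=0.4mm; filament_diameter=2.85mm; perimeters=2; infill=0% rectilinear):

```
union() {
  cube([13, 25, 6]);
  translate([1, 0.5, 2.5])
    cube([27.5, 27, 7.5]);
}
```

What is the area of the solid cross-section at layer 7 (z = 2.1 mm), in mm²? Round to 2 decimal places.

At z = 2.1 mm: the 13×25 cube contributes its full rectangle (area 325.00 mm²); the cube at (1, 0.5) does not reach this height (z outside [2.5, 10]); Taking the union: only the 13×25 cube is present, so the union is just that shape — area = 325.00 mm². Overall, the cross-section is a single solid region. Net area = 325.00 mm².

325.00 mm²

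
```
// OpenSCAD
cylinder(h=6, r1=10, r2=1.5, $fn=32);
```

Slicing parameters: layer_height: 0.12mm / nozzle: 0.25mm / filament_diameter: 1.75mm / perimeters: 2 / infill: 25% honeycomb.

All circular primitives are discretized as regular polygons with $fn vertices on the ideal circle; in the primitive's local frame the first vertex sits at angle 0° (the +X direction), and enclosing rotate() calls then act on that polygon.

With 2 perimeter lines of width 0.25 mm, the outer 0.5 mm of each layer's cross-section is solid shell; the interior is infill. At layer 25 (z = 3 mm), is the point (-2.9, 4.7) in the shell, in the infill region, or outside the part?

At z = 3 mm: the cone contributes a regular 32-gon of circumradius 5.750 (interpolated between r1=10 and r2=1.5 at t=0.500). Overall, the cross-section is a single solid region. The nearest boundary edge runs (-2.20, 5.31)→(-3.19, 4.78); distance from the point to it = 0.21 mm. The point is inside the cross-section, 0.21 mm from the nearest boundary — within the 0.5 mm shell band (2 × 0.25).

shell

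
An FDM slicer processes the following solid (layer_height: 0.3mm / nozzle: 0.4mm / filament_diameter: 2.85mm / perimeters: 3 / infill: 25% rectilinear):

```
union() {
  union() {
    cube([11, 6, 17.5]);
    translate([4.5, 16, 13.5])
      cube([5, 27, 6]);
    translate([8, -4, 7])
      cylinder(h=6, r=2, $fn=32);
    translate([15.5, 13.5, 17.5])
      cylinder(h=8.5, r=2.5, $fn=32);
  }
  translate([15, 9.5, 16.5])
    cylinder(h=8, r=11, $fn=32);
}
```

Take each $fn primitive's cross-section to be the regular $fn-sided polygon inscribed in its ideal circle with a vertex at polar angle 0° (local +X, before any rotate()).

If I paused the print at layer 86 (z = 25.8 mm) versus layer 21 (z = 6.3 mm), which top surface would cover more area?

layer 21 (z = 6.3 mm)

Layer 86 (z = 25.8): the cube is not intersected at this z (z outside [0, 17.5]); the cube at (4.5, 16) is absent (z outside [13.5, 19.5]); the cylinder at (8, -4) does not reach this height (z outside [7, 13]); the r=2.5 cylinder at (15.5, 13.5) contributes a regular 32-gon of circumradius 2.5 (area = (32/2)·2.500²·sin(360°/32) = 19.51 mm²); Combining (union): only the r=2.5 cylinder at (15.5, 13.5) is present, so the union is just that shape — area = 19.51 mm²; the cylinder at (15, 9.5) is absent (z outside [16.5, 24.5]); Taking the union: only that combined region is present, so the union is just that shape — area = 19.51 mm². So its area = 19.51 mm². Layer 21 (z = 6.3): the cube (footprint 11×6) is included at this height (area 66.00 mm²); the cube at (4.5, 16) does not reach this height (z outside [13.5, 19.5]); the cylinder at (8, -4) is not intersected at this z (z outside [7, 13]); the cylinder at (15.5, 13.5) does not reach this height (z outside [17.5, 26]); Combining (union): only the 11×6 cube is present, so the union is just that shape — area = 66.00 mm²; the cylinder at (15, 9.5) is absent (z outside [16.5, 24.5]); Taking the union: only that combined region is present, so the union is just that shape — area = 66.00 mm². So its area = 66.00 mm². Layer 21 is larger (66.00 vs 19.51 mm²).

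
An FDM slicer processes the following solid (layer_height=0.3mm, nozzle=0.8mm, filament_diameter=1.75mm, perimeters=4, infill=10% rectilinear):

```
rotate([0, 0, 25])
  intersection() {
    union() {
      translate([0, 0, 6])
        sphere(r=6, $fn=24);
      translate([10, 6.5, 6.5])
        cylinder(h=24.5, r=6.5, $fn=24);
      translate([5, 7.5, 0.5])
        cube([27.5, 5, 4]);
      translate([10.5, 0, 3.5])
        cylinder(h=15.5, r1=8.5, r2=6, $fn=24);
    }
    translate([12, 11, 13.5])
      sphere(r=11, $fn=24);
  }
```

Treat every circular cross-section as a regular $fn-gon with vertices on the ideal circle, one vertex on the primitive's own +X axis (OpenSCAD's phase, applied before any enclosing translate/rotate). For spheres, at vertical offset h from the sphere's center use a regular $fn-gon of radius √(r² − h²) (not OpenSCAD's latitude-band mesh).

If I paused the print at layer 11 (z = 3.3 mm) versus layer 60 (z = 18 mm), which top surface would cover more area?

Layer 11 (z = 3.3): the r=6 sphere contributes a regular 24-gon of circumradius √(6²−2.7²) = 5.358 (area = (24/2)·5.358²·sin(360°/24) = 89.17 mm²); the cylinder at (10, 6.5) does not reach this height (z outside [6.5, 31]); the cube at (5, 7.5) (footprint 27.5×5) is included at this height (area 137.50 mm²); the cone at (10.5, 0) does not reach this height (z outside [3.5, 19]); Combining (union): the 2 present regions are separate (no shared area or edge), so areas and boundary lengths simply add and each stays a separate island — area = 226.67 mm²; the r=11 sphere at (12, 11) slices to a regular 24-gon of circumradius 4.118 (√(r²−h²) with h=10.2 from center) (area = (24/2)·4.118²·sin(360°/24) = 52.67 mm²); After intersecting: the r=11 sphere at (12, 11) partially overlaps the result so far; clipping to the common part keeps 36.63 mm² — area = 36.63 mm²; (whole slice rotated 25° about Z — lengths, areas and connectivity unchanged). So its area = 36.63 mm². Layer 60 (z = 18): the sphere is absent (|z−center|=12.000 > r=6); the r=6.5 cylinder at (10, 6.5) gives a regular 24-gon of circumradius 6.5 (constant along its height) (area = (24/2)·6.500²·sin(360°/24) = 131.22 mm²); the cube at (5, 7.5) does not reach this height (z outside [0.5, 4.5]); the cone at (10.5, 0) (r1=8.5→r2=6) has section circumradius 6.161 here — a regular 24-gon (area = (24/2)·6.161²·sin(360°/24) = 117.90 mm²); Merging all regions: the regions partially overlap — summed areas 249.12 mm² minus the doubly-counted overlap 46.20 mm² gives 202.92 mm² — area = 202.92 mm²; the r=11 sphere at (12, 11) contributes a regular 24-gon of circumradius √(11²−4.5²) = 10.037 (area = (24/2)·10.037²·sin(360°/24) = 312.91 mm²); Keeping only the common overlap: the r=11 sphere at (12, 11) partially overlaps the result so far; clipping to the common part keeps 121.73 mm² — area = 121.73 mm²; (rotated 25° about Z; rotation is an isometry so areas/perimeters/island counts are preserved). So its area = 121.73 mm². Layer 60 is larger (121.73 vs 36.63 mm²).

layer 60 (z = 18 mm)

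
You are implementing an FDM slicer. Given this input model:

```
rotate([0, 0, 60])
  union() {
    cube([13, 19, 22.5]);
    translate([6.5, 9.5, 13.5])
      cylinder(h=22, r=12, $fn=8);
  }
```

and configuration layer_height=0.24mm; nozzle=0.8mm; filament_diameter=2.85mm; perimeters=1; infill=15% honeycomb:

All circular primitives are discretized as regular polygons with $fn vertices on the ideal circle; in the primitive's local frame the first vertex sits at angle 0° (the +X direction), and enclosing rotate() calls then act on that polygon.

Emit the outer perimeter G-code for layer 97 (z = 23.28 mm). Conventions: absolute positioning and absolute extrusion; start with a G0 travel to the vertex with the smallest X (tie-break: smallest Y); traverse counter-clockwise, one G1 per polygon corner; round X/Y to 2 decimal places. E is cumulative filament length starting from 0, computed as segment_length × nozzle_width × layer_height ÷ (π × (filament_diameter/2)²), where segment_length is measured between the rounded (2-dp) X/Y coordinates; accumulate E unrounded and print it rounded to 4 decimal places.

At z = 23.28 mm: the cube does not reach this height (z outside [0, 22.5]); the r=12 cylinder at (6.5, 9.5) gives a regular 8-gon of circumradius 12 (constant along its height); Taking the union: only the r=12 cylinder at (6.5, 9.5) is present, so the union is just that shape — 1 connected region; (rotated 60° about Z; rotation is an isometry so areas/perimeters/island counts are preserved). The outline is a single polygon with 8 vertices. Extrusion per mm of travel: 0.8 × 0.24 / (π × 1.425²) = 0.030097. Accumulating E over each segment gives final E = 2.2113.

G0 X-16.57 Y7.27 Z23.28
G1 X-10.98 Y-0.01 E0.2762
G1 X-1.87 Y-1.21 E0.5528
G1 X5.42 Y4.38 E0.8293
G1 X6.61 Y13.48 E1.1055
G1 X1.02 Y20.77 E1.3820
G1 X-8.08 Y21.97 E1.6582
G1 X-15.37 Y16.38 E1.9347
G1 X-16.57 Y7.27 E2.2113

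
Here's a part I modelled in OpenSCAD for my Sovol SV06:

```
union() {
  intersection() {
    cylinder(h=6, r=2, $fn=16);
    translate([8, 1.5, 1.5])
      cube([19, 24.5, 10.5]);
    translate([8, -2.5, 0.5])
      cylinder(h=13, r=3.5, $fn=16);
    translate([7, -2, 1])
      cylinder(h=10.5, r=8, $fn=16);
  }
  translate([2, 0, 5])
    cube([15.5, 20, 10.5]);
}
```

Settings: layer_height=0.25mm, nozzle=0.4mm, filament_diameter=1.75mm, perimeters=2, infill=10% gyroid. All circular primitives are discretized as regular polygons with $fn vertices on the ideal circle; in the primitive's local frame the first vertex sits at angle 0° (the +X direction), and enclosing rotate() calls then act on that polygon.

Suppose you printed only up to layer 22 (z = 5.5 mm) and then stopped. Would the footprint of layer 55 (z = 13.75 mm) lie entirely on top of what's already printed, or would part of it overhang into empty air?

Compare the two slices. At z = 5.5: the r=2 cylinder gives a regular 16-gon of circumradius 2 (constant along its height) (area = (16/2)·2.000²·sin(360°/16) = 12.25 mm²); the cube at (8, 1.5) is present — its section is the full 19×24.5 rectangle (area 465.50 mm²); the r=3.5 cylinder at (8, -2.5) contributes a regular 16-gon of circumradius 3.5 (area = (16/2)·3.500²·sin(360°/16) = 37.50 mm²); the r=8 cylinder at (7, -2) gives a regular 16-gon of circumradius 8 (constant along its height) (area = (16/2)·8.000²·sin(360°/16) = 195.93 mm²); Taking the intersection: the 19×24.5 cube at (8, 1.5) does not overlap the r=2 cylinder (empty); the r=3.5 cylinder at (8, -2.5) does not overlap the running intersection (empty); the r=8 cylinder at (7, -2) does not overlap the running intersection (empty) — nothing remains; the cube at (2, 0) (footprint 15.5×20) is included at this height (area 310.00 mm²); Taking the union: only the 15.5×20 cube at (2, 0) is present, so the union is just that shape — area = 310.00 mm². At z = 13.75: the cylinder does not reach this height (z outside [0, 6]); the cube at (8, 1.5) does not reach this height (z outside [1.5, 12]); the cylinder at (8, -2.5) is not intersected at this z (z outside [0.5, 13.5]); the cylinder at (7, -2) is not intersected at this z (z outside [1, 11.5]); Taking the intersection: at least one operand is absent at this height, so nothing remains; the 15.5×20 cube at (2, 0) contributes its full rectangle (area 310.00 mm²); Combining (union): only the 15.5×20 cube at (2, 0) is present, so the union is just that shape — area = 310.00 mm². Checking containment: the cross-section at z = 13.75 is a subset of the cross-section at z = 5.5.

entirely on top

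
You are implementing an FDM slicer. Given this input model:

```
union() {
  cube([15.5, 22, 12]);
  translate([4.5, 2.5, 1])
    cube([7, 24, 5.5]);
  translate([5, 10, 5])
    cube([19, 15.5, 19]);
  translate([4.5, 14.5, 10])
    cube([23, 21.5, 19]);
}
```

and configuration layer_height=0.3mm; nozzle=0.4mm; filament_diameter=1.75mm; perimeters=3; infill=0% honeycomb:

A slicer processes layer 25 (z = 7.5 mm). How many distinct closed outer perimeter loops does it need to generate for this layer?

At z = 7.5 mm: the cube is present — its section is the full 15.5×22 rectangle; the cube at (4.5, 2.5) does not reach this height (z outside [1, 6.5]); the cube at (5, 10) (footprint 19×15.5) is included at this height; the cube at (4.5, 14.5) does not reach this height (z outside [10, 29]); Taking the union: the regions partially overlap (shared area 126.00 mm²), so overlapping operands fuse into one piece — 1 connected region. The result has 1 disconnected region.

1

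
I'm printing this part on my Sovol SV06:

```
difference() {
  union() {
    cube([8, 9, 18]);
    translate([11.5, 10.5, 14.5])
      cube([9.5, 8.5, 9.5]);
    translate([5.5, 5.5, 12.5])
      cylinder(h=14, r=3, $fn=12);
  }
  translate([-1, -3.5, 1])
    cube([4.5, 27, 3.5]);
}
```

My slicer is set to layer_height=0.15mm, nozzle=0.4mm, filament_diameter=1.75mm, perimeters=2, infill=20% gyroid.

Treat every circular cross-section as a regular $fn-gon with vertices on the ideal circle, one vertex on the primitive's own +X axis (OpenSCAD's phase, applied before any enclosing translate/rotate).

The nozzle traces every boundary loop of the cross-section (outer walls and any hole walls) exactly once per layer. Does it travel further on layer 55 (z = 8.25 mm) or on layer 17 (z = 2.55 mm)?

layer 55 (z = 8.25 mm)

Layer 55 (z = 8.25): the cube is present — its section is the full 8×9 rectangle (perimeter 34.00 mm); the cube at (11.5, 10.5) does not reach this height (z outside [14.5, 24]); the cylinder at (5.5, 5.5) is not intersected at this z (z outside [12.5, 26.5]); Taking the union: only the 8×9 cube is present, so the union is just that shape — boundary = 34.00 mm; the cube at (-1, -3.5) is not intersected at this z (z outside [1, 4.5]); Subtracting the remaining from the first: none of the subtracted shapes is present at this height, so the result so far is unchanged — boundary = 34.00 mm. So its perimeter = 34.00 mm. Layer 17 (z = 2.55): the cube is present — its section is the full 8×9 rectangle (perimeter 34.00 mm); the cube at (11.5, 10.5) is not intersected at this z (z outside [14.5, 24]); the cylinder at (5.5, 5.5) does not reach this height (z outside [12.5, 26.5]); Combining (union): only the 8×9 cube is present, so the union is just that shape — boundary = 34.00 mm; the cube at (-1, -3.5) (footprint 4.5×27) is included at this height (perimeter 63.00 mm); Subtracting the remaining from the first: starting from the result so far, the 4.5×27 cube at (-1, -3.5) partially overlaps it — only the 31.50 mm² overlap (of its 121.50 mm²) is removed, clipping the outline — boundary = 27.00 mm. So its perimeter = 27.00 mm. Layer 55 is larger (34.00 vs 27.00 mm).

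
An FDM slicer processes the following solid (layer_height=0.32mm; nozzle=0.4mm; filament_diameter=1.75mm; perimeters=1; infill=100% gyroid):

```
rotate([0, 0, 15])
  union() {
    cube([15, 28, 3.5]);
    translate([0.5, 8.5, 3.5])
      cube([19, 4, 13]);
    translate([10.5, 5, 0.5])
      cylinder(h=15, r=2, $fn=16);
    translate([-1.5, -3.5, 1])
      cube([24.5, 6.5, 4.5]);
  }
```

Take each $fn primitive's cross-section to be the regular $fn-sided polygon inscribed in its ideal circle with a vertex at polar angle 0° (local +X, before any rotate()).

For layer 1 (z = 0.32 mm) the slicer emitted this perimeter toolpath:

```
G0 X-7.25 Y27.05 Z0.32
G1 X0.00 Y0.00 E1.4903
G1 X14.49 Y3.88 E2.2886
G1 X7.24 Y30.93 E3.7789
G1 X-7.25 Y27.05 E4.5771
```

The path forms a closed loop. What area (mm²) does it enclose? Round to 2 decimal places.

420.08 mm²

Apply the shoelace formula to the sequence of (X, Y) vertices; enclosed area = 420.08 mm².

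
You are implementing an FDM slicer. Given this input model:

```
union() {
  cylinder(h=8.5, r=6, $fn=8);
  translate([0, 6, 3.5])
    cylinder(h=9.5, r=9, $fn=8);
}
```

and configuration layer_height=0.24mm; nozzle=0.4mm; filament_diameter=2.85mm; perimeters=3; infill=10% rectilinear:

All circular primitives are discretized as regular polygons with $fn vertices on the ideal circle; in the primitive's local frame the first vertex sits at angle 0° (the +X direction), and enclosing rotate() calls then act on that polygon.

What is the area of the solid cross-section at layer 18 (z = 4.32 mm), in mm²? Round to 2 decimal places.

At z = 4.32 mm: the cylinder: section is a regular 8-gon, circumradius r=6 (area = (8/2)·6.000²·sin(360°/8) = 101.82 mm²); the r=9 cylinder at (0, 6) gives a regular 8-gon of circumradius 9 (constant along its height) (area = (8/2)·9.000²·sin(360°/8) = 229.10 mm²); Merging all regions: the regions partially overlap — summed areas 330.93 mm² minus the doubly-counted overlap 71.87 mm² gives 259.06 mm² — area = 259.06 mm². Overall, the cross-section is a single solid region. Net area = 259.06 mm².

259.06 mm²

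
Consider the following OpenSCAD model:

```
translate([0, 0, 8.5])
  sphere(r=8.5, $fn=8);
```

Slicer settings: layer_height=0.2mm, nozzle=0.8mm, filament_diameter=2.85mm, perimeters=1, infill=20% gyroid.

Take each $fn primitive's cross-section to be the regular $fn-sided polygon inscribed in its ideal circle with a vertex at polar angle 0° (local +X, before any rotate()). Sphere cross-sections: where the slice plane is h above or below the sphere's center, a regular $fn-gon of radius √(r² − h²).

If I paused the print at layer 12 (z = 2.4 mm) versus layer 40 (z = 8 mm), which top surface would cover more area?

layer 40 (z = 8 mm)

Layer 12 (z = 2.4): the sphere: section is a regular 8-gon, circumradius = √(r²−h²) = √(8.5²−6.1²) = 5.919 (area = (8/2)·5.919²·sin(360°/8) = 99.11 mm²). So its area = 99.11 mm². Layer 40 (z = 8): the sphere: section is a regular 8-gon, circumradius = √(r²−h²) = √(8.5²−0.5²) = 8.485 (area = (8/2)·8.485²·sin(360°/8) = 203.65 mm²). So its area = 203.65 mm². Layer 40 is larger (203.65 vs 99.11 mm²).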